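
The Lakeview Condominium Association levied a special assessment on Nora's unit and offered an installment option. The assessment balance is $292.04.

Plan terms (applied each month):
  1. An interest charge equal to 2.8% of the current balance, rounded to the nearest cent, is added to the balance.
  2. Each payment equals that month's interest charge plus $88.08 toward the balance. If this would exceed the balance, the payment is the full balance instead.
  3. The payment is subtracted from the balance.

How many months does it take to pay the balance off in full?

4

# | Opening | Interest | Payment | End bal
1 | $292.04 | $8.18 | $96.26 | $203.96
2 | $203.96 | $5.71 | $93.79 | $115.88
3 | $115.88 | $3.24 | $91.32 | $27.80
4 | $27.80 | $0.78 | $28.58 | $0.00
Balance reaches $0.00 in month 4.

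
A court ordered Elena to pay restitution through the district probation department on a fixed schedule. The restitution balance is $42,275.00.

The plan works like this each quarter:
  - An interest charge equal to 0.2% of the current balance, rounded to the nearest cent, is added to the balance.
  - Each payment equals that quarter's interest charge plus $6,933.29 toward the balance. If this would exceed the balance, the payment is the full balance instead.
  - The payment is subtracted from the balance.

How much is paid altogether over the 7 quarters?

$42,575.65

# | Opening | Interest | Payment | End bal
1 | $42,275.00 | $84.55 | $7,017.84 | $35,341.71
2 | $35,341.71 | $70.68 | $7,003.97 | $28,408.42
3 | $28,408.42 | $56.82 | $6,990.11 | $21,475.13
4 | $21,475.13 | $42.95 | $6,976.24 | $14,541.84
5 | $14,541.84 | $29.08 | $6,962.37 | $7,608.55
6 | $7,608.55 | $15.22 | $6,948.51 | $675.26
7 | $675.26 | $1.35 | $676.61 | $0.00
Total paid: $42,575.65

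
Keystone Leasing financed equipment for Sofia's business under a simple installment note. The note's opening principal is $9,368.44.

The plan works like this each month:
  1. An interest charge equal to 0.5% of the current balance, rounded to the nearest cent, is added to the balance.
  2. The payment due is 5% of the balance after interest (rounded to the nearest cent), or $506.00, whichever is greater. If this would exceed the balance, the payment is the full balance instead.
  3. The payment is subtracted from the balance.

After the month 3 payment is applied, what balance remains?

$7,984.07

Month 1: $9,368.44 +$46.84 interest = $9,415.28; pay $506.00 → $8,909.28
Month 2: $8,909.28 +$44.55 interest = $8,953.83; pay $506.00 → $8,447.83
Month 3: $8,447.83 +$42.24 interest = $8,490.07; pay $506.00 → $7,984.07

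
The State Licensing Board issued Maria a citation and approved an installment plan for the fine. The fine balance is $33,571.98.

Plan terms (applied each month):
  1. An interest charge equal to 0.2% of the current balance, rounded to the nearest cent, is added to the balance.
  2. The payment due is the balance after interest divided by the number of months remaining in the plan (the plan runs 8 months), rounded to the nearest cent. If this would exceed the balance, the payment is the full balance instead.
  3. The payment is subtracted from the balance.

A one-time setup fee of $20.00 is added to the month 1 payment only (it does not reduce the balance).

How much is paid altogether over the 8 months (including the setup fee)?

Month 1: opening $33,571.98; interest $67.14 → $33,639.12; payment $4,204.89 (+ $20.00 fee); balance $29,434.23
Month 2: opening $29,434.23; interest $58.87 → $29,493.10; payment $4,213.30; balance $25,279.80
Month 3: opening $25,279.80; interest $50.56 → $25,330.36; payment $4,221.73; balance $21,108.63
Month 4: opening $21,108.63; interest $42.22 → $21,150.85; payment $4,230.17; balance $16,920.68
Month 5: opening $16,920.68; interest $33.84 → $16,954.52; payment $4,238.63; balance $12,715.89
Month 6: opening $12,715.89; interest $25.43 → $12,741.32; payment $4,247.11; balance $8,494.21
Month 7: opening $8,494.21; interest $16.99 → $8,511.20; payment $4,255.60; balance $4,255.60
Month 8: opening $4,255.60; interest $8.51 → $4,264.11; payment $4,264.11; balance $0.00
Total paid: $33,895.54

$33,895.54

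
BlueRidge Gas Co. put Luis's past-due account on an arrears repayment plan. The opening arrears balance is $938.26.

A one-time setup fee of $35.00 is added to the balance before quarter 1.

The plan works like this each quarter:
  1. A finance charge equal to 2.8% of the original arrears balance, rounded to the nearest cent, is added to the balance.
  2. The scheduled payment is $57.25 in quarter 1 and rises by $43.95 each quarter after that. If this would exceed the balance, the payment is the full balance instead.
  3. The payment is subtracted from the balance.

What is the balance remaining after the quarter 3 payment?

$748.47

Quarter 1: opening $973.26; interest $26.27 → $999.53; payment $57.25; balance $942.28
Quarter 2: opening $942.28; interest $26.27 → $968.55; payment $101.20; balance $867.35
Quarter 3: opening $867.35; interest $26.27 → $893.62; payment $145.15; balance $748.47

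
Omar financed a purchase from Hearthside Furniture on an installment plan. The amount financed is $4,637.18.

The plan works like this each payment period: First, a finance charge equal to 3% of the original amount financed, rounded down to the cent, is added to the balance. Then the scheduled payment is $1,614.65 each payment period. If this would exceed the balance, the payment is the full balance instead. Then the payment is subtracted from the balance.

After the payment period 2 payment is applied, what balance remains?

Payment period 1: opening $4,637.18; interest $139.11 → $4,776.29; payment $1,614.65; balance $3,161.64
Payment period 2: opening $3,161.64; interest $139.11 → $3,300.75; payment $1,614.65; balance $1,686.10

$1,686.10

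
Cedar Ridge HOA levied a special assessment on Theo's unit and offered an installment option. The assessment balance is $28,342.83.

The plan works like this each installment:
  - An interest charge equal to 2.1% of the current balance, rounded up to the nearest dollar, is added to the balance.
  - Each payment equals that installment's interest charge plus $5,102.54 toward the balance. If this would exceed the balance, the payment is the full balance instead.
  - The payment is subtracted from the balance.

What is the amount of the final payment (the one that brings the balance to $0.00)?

# | Opening | Interest | Payment | End bal
1 | $28,342.83 | $596.00 | $5,698.54 | $23,240.29
2 | $23,240.29 | $489.00 | $5,591.54 | $18,137.75
3 | $18,137.75 | $381.00 | $5,483.54 | $13,035.21
4 | $13,035.21 | $274.00 | $5,376.54 | $7,932.67
5 | $7,932.67 | $167.00 | $5,269.54 | $2,830.13
6 | $2,830.13 | $60.00 | $2,890.13 | $0.00

$2,890.13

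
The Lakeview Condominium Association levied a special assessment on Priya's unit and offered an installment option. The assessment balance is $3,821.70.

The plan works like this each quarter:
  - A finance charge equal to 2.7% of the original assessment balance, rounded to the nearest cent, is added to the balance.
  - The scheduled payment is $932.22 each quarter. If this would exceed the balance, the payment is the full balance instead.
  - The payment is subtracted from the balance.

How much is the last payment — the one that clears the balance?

$608.77

Quarter 1: $3,821.70 +$103.19 interest = $3,924.89; pay $932.22 → $2,992.67
Quarter 2: $2,992.67 +$103.19 interest = $3,095.86; pay $932.22 → $2,163.64
Quarter 3: $2,163.64 +$103.19 interest = $2,266.83; pay $932.22 → $1,334.61
Quarter 4: $1,334.61 +$103.19 interest = $1,437.80; pay $932.22 → $505.58
Quarter 5: $505.58 +$103.19 interest = $608.77; pay $608.77 → $0.00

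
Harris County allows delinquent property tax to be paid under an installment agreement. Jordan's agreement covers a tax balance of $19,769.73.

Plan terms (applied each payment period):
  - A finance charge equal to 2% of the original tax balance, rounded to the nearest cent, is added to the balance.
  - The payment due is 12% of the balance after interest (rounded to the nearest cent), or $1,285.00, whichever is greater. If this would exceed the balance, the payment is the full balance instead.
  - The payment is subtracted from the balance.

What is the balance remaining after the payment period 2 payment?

$15,963.82

Payment period 1: opening $19,769.73; interest $395.39 → $20,165.12; payment $2,419.81; balance $17,745.31
Payment period 2: opening $17,745.31; interest $395.39 → $18,140.70; payment $2,176.88; balance $15,963.82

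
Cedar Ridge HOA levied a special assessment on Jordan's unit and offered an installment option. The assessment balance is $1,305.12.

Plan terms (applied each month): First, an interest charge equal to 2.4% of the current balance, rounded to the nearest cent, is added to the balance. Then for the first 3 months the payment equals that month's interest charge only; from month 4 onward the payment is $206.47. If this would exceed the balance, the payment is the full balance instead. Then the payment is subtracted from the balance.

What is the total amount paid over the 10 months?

$1,526.44

Month 1: opening $1,305.12; interest $31.32 → $1,336.44; payment $31.32; balance $1,305.12
Month 2: opening $1,305.12; interest $31.32 → $1,336.44; payment $31.32; balance $1,305.12
Month 3: opening $1,305.12; interest $31.32 → $1,336.44; payment $31.32; balance $1,305.12
Month 4: opening $1,305.12; interest $31.32 → $1,336.44; payment $206.47; balance $1,129.97
Month 5: opening $1,129.97; interest $27.12 → $1,157.09; payment $206.47; balance $950.62
Month 6: opening $950.62; interest $22.81 → $973.43; payment $206.47; balance $766.96
Month 7: opening $766.96; interest $18.41 → $785.37; payment $206.47; balance $578.90
Month 8: opening $578.90; interest $13.89 → $592.79; payment $206.47; balance $386.32
Month 9: opening $386.32; interest $9.27 → $395.59; payment $206.47; balance $189.12
Month 10: opening $189.12; interest $4.54 → $193.66; payment $193.66; balance $0.00
Total paid: $1,526.44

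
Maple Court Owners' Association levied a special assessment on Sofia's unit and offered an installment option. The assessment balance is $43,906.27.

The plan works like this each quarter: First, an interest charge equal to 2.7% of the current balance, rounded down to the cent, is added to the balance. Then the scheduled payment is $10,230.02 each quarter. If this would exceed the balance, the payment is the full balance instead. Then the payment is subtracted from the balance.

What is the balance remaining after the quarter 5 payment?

Quarter 1: $43,906.27 +$1,185.46 interest = $45,091.73; pay $10,230.02 → $34,861.71
Quarter 2: $34,861.71 +$941.26 interest = $35,802.97; pay $10,230.02 → $25,572.95
Quarter 3: $25,572.95 +$690.46 interest = $26,263.41; pay $10,230.02 → $16,033.39
Quarter 4: $16,033.39 +$432.90 interest = $16,466.29; pay $10,230.02 → $6,236.27
Quarter 5: $6,236.27 +$168.37 interest = $6,404.64; pay $6,404.64 → $0.00

$0.00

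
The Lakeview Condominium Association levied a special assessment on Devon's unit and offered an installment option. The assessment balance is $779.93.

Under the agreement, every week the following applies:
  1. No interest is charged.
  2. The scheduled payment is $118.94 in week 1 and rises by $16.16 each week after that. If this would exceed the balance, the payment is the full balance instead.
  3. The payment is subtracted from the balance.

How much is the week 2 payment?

Week 1: $779.93 − $118.94 → $660.99
Week 2: $660.99 − $135.10 → $525.89

$135.10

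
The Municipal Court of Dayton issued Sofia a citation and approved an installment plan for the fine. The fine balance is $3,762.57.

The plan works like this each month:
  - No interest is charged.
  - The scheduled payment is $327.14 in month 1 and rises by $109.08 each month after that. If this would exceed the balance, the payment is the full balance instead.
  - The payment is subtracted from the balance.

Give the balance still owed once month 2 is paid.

# | Opening | Payment | End bal
1 | $3,762.57 | $327.14 | $3,435.43
2 | $3,435.43 | $436.22 | $2,999.21

$2,999.21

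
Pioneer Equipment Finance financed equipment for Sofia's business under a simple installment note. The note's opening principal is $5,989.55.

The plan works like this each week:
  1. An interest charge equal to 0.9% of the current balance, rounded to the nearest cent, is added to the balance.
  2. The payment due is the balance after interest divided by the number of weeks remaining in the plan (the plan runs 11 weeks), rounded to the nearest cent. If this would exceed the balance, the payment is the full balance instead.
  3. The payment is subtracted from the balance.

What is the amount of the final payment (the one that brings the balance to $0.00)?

Week 1: opening $5,989.55; interest $53.91 → $6,043.46; payment $549.41; balance $5,494.05
Week 2: opening $5,494.05; interest $49.45 → $5,543.50; payment $554.35; balance $4,989.15
Week 3: opening $4,989.15; interest $44.90 → $5,034.05; payment $559.34; balance $4,474.71
Week 4: opening $4,474.71; interest $40.27 → $4,514.98; payment $564.37; balance $3,950.61
Week 5: opening $3,950.61; interest $35.56 → $3,986.17; payment $569.45; balance $3,416.72
Week 6: opening $3,416.72; interest $30.75 → $3,447.47; payment $574.58; balance $2,872.89
Week 7: opening $2,872.89; interest $25.86 → $2,898.75; payment $579.75; balance $2,319.00
Week 8: opening $2,319.00; interest $20.87 → $2,339.87; payment $584.97; balance $1,754.90
Week 9: opening $1,754.90; interest $15.79 → $1,770.69; payment $590.23; balance $1,180.46
Week 10: opening $1,180.46; interest $10.62 → $1,191.08; payment $595.54; balance $595.54
Week 11: opening $595.54; interest $5.36 → $600.90; payment $600.90; balance $0.00

$600.90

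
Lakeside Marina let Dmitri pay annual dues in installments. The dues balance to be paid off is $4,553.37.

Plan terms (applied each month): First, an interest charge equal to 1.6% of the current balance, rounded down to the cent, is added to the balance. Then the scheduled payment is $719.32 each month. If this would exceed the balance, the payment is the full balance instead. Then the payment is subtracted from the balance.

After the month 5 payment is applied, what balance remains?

Month 1: opening $4,553.37; interest $72.85 → $4,626.22; payment $719.32; balance $3,906.90
Month 2: opening $3,906.90; interest $62.51 → $3,969.41; payment $719.32; balance $3,250.09
Month 3: opening $3,250.09; interest $52.00 → $3,302.09; payment $719.32; balance $2,582.77
Month 4: opening $2,582.77; interest $41.32 → $2,624.09; payment $719.32; balance $1,904.77
Month 5: opening $1,904.77; interest $30.47 → $1,935.24; payment $719.32; balance $1,215.92

$1,215.92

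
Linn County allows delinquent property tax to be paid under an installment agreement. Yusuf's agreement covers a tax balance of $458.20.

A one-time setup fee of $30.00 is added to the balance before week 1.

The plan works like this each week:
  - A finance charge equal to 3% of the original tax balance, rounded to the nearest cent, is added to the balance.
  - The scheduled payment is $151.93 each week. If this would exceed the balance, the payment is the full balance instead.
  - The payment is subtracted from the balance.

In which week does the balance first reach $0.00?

4

# | Opening | Interest | Payment | End bal
1 | $488.20 | $13.75 | $151.93 | $350.02
2 | $350.02 | $13.75 | $151.93 | $211.84
3 | $211.84 | $13.75 | $151.93 | $73.66
4 | $73.66 | $13.75 | $87.41 | $0.00
Balance reaches $0.00 in week 4.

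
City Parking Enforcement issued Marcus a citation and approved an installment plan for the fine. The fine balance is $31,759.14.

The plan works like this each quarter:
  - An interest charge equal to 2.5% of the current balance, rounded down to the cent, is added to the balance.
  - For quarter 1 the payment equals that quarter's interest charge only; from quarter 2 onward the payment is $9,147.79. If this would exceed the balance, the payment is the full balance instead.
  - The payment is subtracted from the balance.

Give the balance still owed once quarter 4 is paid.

$6,065.93

Quarter 1: $31,759.14 +$793.97 interest = $32,553.11; pay $793.97 → $31,759.14
Quarter 2: $31,759.14 +$793.97 interest = $32,553.11; pay $9,147.79 → $23,405.32
Quarter 3: $23,405.32 +$585.13 interest = $23,990.45; pay $9,147.79 → $14,842.66
Quarter 4: $14,842.66 +$371.06 interest = $15,213.72; pay $9,147.79 → $6,065.93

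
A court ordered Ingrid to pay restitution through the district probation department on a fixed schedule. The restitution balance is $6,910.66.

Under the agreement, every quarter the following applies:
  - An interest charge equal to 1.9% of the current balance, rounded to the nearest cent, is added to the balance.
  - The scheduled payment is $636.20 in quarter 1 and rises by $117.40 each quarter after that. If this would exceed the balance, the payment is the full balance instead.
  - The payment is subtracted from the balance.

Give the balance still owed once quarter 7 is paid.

Quarter 1: opening $6,910.66; interest $131.30 → $7,041.96; payment $636.20; balance $6,405.76
Quarter 2: opening $6,405.76; interest $121.71 → $6,527.47; payment $753.60; balance $5,773.87
Quarter 3: opening $5,773.87; interest $109.70 → $5,883.57; payment $871.00; balance $5,012.57
Quarter 4: opening $5,012.57; interest $95.24 → $5,107.81; payment $988.40; balance $4,119.41
Quarter 5: opening $4,119.41; interest $78.27 → $4,197.68; payment $1,105.80; balance $3,091.88
Quarter 6: opening $3,091.88; interest $58.75 → $3,150.63; payment $1,223.20; balance $1,927.43
Quarter 7: opening $1,927.43; interest $36.62 → $1,964.05; payment $1,340.60; balance $623.45

$623.45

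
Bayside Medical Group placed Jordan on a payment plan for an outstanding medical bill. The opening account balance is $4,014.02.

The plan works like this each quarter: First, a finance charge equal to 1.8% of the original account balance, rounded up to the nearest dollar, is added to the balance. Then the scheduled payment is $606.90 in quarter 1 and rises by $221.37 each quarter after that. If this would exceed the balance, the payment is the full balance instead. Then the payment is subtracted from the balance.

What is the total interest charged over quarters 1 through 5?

$365.00

Quarter 1: opening $4,014.02; interest $73.00 → $4,087.02; payment $606.90; balance $3,480.12
Quarter 2: opening $3,480.12; interest $73.00 → $3,553.12; payment $828.27; balance $2,724.85
Quarter 3: opening $2,724.85; interest $73.00 → $2,797.85; payment $1,049.64; balance $1,748.21
Quarter 4: opening $1,748.21; interest $73.00 → $1,821.21; payment $1,271.01; balance $550.20
Quarter 5: opening $550.20; interest $73.00 → $623.20; payment $623.20; balance $0.00
Total interest: $73.00 + $73.00 + $73.00 + $73.00 + $73.00 = $365.00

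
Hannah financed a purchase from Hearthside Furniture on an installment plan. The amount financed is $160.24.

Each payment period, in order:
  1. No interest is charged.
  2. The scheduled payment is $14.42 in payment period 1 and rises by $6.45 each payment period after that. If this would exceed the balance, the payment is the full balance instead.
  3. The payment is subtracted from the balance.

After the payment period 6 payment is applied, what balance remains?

Payment period 1: opening $160.24; payment $14.42; balance $145.82
Payment period 2: opening $145.82; payment $20.87; balance $124.95
Payment period 3: opening $124.95; payment $27.32; balance $97.63
Payment period 4: opening $97.63; payment $33.77; balance $63.86
Payment period 5: opening $63.86; payment $40.22; balance $23.64
Payment period 6: opening $23.64; payment $23.64; balance $0.00

$0.00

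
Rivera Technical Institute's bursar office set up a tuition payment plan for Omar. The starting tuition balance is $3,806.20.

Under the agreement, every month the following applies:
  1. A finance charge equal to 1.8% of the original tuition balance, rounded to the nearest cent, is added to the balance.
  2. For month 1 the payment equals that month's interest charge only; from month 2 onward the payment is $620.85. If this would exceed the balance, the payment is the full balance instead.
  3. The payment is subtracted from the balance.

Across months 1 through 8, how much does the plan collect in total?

Month 1: $3,806.20 +$68.51 interest = $3,874.71; pay $68.51 → $3,806.20
Month 2: $3,806.20 +$68.51 interest = $3,874.71; pay $620.85 → $3,253.86
Month 3: $3,253.86 +$68.51 interest = $3,322.37; pay $620.85 → $2,701.52
Month 4: $2,701.52 +$68.51 interest = $2,770.03; pay $620.85 → $2,149.18
Month 5: $2,149.18 +$68.51 interest = $2,217.69; pay $620.85 → $1,596.84
Month 6: $1,596.84 +$68.51 interest = $1,665.35; pay $620.85 → $1,044.50
Month 7: $1,044.50 +$68.51 interest = $1,113.01; pay $620.85 → $492.16
Month 8: $492.16 +$68.51 interest = $560.67; pay $560.67 → $0.00
Total paid: $4,354.28

$4,354.28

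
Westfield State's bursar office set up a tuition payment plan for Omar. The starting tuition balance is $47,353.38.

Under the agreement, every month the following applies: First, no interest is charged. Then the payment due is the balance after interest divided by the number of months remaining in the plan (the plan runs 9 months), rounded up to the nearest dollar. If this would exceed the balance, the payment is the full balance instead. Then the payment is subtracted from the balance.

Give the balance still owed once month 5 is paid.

Month 1: opening $47,353.38; payment $5,262.00; balance $42,091.38
Month 2: opening $42,091.38; payment $5,262.00; balance $36,829.38
Month 3: opening $36,829.38; payment $5,262.00; balance $31,567.38
Month 4: opening $31,567.38; payment $5,262.00; balance $26,305.38
Month 5: opening $26,305.38; payment $5,262.00; balance $21,043.38

$21,043.38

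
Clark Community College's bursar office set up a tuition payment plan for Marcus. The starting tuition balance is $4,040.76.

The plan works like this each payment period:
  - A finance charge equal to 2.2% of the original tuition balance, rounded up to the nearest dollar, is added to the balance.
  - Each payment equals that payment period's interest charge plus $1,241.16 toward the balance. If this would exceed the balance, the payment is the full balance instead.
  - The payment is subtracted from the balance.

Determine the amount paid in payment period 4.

$406.28

Payment period 1: $4,040.76 +$89.00 interest = $4,129.76; pay $1,330.16 → $2,799.60
Payment period 2: $2,799.60 +$89.00 interest = $2,888.60; pay $1,330.16 → $1,558.44
Payment period 3: $1,558.44 +$89.00 interest = $1,647.44; pay $1,330.16 → $317.28
Payment period 4: $317.28 +$89.00 interest = $406.28; pay $406.28 → $0.00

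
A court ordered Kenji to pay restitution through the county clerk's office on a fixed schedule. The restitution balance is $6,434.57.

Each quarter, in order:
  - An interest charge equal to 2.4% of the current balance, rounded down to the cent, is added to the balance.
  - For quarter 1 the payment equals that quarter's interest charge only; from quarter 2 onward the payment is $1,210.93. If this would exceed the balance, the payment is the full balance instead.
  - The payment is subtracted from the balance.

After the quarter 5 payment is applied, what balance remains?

$2,053.96

Quarter 1: opening $6,434.57; interest $154.42 → $6,588.99; payment $154.42; balance $6,434.57
Quarter 2: opening $6,434.57; interest $154.42 → $6,588.99; payment $1,210.93; balance $5,378.06
Quarter 3: opening $5,378.06; interest $129.07 → $5,507.13; payment $1,210.93; balance $4,296.20
Quarter 4: opening $4,296.20; interest $103.10 → $4,399.30; payment $1,210.93; balance $3,188.37
Quarter 5: opening $3,188.37; interest $76.52 → $3,264.89; payment $1,210.93; balance $2,053.96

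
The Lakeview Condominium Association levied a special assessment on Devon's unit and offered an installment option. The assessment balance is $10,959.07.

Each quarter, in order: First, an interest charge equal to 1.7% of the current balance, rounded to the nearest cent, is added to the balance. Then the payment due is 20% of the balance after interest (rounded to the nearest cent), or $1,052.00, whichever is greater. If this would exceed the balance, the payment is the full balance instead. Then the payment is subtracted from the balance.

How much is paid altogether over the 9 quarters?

Quarter 1: $10,959.07 +$186.30 interest = $11,145.37; pay $2,229.07 → $8,916.30
Quarter 2: $8,916.30 +$151.58 interest = $9,067.88; pay $1,813.58 → $7,254.30
Quarter 3: $7,254.30 +$123.32 interest = $7,377.62; pay $1,475.52 → $5,902.10
Quarter 4: $5,902.10 +$100.34 interest = $6,002.44; pay $1,200.49 → $4,801.95
Quarter 5: $4,801.95 +$81.63 interest = $4,883.58; pay $1,052.00 → $3,831.58
Quarter 6: $3,831.58 +$65.14 interest = $3,896.72; pay $1,052.00 → $2,844.72
Quarter 7: $2,844.72 +$48.36 interest = $2,893.08; pay $1,052.00 → $1,841.08
Quarter 8: $1,841.08 +$31.30 interest = $1,872.38; pay $1,052.00 → $820.38
Quarter 9: $820.38 +$13.95 interest = $834.33; pay $834.33 → $0.00
Total paid: $11,760.99

$11,760.99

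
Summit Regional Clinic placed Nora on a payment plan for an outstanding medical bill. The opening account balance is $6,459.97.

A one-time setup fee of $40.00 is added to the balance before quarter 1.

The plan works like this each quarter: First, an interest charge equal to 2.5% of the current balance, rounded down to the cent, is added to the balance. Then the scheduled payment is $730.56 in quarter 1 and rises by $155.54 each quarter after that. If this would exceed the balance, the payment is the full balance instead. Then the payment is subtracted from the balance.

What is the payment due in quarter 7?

$470.44

Quarter 1: opening $6,499.97; interest $162.49 → $6,662.46; payment $730.56; balance $5,931.90
Quarter 2: opening $5,931.90; interest $148.29 → $6,080.19; payment $886.10; balance $5,194.09
Quarter 3: opening $5,194.09; interest $129.85 → $5,323.94; payment $1,041.64; balance $4,282.30
Quarter 4: opening $4,282.30; interest $107.05 → $4,389.35; payment $1,197.18; balance $3,192.17
Quarter 5: opening $3,192.17; interest $79.80 → $3,271.97; payment $1,352.72; balance $1,919.25
Quarter 6: opening $1,919.25; interest $47.98 → $1,967.23; payment $1,508.26; balance $458.97
Quarter 7: opening $458.97; interest $11.47 → $470.44; payment $470.44; balance $0.00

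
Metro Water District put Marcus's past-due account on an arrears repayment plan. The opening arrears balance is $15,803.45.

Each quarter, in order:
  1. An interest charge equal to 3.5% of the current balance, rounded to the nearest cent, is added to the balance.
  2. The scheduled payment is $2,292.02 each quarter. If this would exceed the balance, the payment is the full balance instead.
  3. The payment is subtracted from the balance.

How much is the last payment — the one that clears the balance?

# | Opening | Interest | Payment | End bal
1 | $15,803.45 | $553.12 | $2,292.02 | $14,064.55
2 | $14,064.55 | $492.26 | $2,292.02 | $12,264.79
3 | $12,264.79 | $429.27 | $2,292.02 | $10,402.04
4 | $10,402.04 | $364.07 | $2,292.02 | $8,474.09
5 | $8,474.09 | $296.59 | $2,292.02 | $6,478.66
6 | $6,478.66 | $226.75 | $2,292.02 | $4,413.39
7 | $4,413.39 | $154.47 | $2,292.02 | $2,275.84
8 | $2,275.84 | $79.65 | $2,292.02 | $63.47
9 | $63.47 | $2.22 | $65.69 | $0.00

$65.69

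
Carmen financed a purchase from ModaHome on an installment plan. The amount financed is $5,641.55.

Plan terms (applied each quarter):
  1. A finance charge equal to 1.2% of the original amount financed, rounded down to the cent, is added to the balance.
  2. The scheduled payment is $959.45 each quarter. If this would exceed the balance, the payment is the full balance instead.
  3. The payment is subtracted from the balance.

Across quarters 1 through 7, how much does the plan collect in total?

$6,115.38

Quarter 1: $5,641.55 +$67.69 interest = $5,709.24; pay $959.45 → $4,749.79
Quarter 2: $4,749.79 +$67.69 interest = $4,817.48; pay $959.45 → $3,858.03
Quarter 3: $3,858.03 +$67.69 interest = $3,925.72; pay $959.45 → $2,966.27
Quarter 4: $2,966.27 +$67.69 interest = $3,033.96; pay $959.45 → $2,074.51
Quarter 5: $2,074.51 +$67.69 interest = $2,142.20; pay $959.45 → $1,182.75
Quarter 6: $1,182.75 +$67.69 interest = $1,250.44; pay $959.45 → $290.99
Quarter 7: $290.99 +$67.69 interest = $358.68; pay $358.68 → $0.00
Total paid: $6,115.38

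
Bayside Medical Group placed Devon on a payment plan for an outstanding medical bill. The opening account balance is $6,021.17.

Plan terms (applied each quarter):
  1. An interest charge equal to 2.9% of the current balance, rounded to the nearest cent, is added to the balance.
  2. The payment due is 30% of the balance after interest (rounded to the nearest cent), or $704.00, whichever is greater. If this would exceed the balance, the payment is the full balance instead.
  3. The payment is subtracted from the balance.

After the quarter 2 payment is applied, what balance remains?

$3,123.97

Quarter 1: $6,021.17 +$174.61 interest = $6,195.78; pay $1,858.73 → $4,337.05
Quarter 2: $4,337.05 +$125.77 interest = $4,462.82; pay $1,338.85 → $3,123.97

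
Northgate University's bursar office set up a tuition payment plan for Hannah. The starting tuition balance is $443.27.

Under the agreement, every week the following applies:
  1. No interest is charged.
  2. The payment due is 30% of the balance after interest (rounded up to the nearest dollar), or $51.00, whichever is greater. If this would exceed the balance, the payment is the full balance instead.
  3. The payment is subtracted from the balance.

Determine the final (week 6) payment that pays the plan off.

$49.27

Week 1: opening $443.27; payment $133.00; balance $310.27
Week 2: opening $310.27; payment $94.00; balance $216.27
Week 3: opening $216.27; payment $65.00; balance $151.27
Week 4: opening $151.27; payment $51.00; balance $100.27
Week 5: opening $100.27; payment $51.00; balance $49.27
Week 6: opening $49.27; payment $49.27; balance $0.00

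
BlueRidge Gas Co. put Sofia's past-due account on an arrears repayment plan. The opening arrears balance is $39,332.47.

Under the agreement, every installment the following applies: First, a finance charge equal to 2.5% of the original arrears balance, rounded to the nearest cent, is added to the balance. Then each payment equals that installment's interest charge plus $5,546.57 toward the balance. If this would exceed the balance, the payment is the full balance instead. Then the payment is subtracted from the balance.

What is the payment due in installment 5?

Installment 1: $39,332.47 +$983.31 interest = $40,315.78; pay $6,529.88 → $33,785.90
Installment 2: $33,785.90 +$983.31 interest = $34,769.21; pay $6,529.88 → $28,239.33
Installment 3: $28,239.33 +$983.31 interest = $29,222.64; pay $6,529.88 → $22,692.76
Installment 4: $22,692.76 +$983.31 interest = $23,676.07; pay $6,529.88 → $17,146.19
Installment 5: $17,146.19 +$983.31 interest = $18,129.50; pay $6,529.88 → $11,599.62

$6,529.88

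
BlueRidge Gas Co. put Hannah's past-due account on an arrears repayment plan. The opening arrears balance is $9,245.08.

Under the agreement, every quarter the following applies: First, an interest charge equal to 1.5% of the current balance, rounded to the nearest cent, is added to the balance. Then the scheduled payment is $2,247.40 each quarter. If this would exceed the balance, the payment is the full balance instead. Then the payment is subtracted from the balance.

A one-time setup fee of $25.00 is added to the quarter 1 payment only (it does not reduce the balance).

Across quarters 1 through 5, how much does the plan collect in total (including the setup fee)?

Quarter 1: opening $9,245.08; interest $138.68 → $9,383.76; payment $2,247.40 (+ $25.00 fee); balance $7,136.36
Quarter 2: opening $7,136.36; interest $107.05 → $7,243.41; payment $2,247.40; balance $4,996.01
Quarter 3: opening $4,996.01; interest $74.94 → $5,070.95; payment $2,247.40; balance $2,823.55
Quarter 4: opening $2,823.55; interest $42.35 → $2,865.90; payment $2,247.40; balance $618.50
Quarter 5: opening $618.50; interest $9.28 → $627.78; payment $627.78; balance $0.00
Total paid: $9,642.38

$9,642.38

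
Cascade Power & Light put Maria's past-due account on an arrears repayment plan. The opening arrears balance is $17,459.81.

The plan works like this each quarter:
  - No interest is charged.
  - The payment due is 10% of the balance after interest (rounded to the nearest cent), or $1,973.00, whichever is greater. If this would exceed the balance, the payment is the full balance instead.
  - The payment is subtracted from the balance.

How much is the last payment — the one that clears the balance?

# | Opening | Payment | End bal
1 | $17,459.81 | $1,973.00 | $15,486.81
2 | $15,486.81 | $1,973.00 | $13,513.81
3 | $13,513.81 | $1,973.00 | $11,540.81
4 | $11,540.81 | $1,973.00 | $9,567.81
5 | $9,567.81 | $1,973.00 | $7,594.81
6 | $7,594.81 | $1,973.00 | $5,621.81
7 | $5,621.81 | $1,973.00 | $3,648.81
8 | $3,648.81 | $1,973.00 | $1,675.81
9 | $1,675.81 | $1,675.81 | $0.00

$1,675.81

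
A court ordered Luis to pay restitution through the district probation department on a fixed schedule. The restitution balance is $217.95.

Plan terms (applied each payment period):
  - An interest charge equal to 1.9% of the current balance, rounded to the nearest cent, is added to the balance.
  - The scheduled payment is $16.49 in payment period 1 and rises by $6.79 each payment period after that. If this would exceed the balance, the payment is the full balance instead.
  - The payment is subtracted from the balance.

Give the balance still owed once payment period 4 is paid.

$125.87

Payment period 1: $217.95 +$4.14 interest = $222.09; pay $16.49 → $205.60
Payment period 2: $205.60 +$3.91 interest = $209.51; pay $23.28 → $186.23
Payment period 3: $186.23 +$3.54 interest = $189.77; pay $30.07 → $159.70
Payment period 4: $159.70 +$3.03 interest = $162.73; pay $36.86 → $125.87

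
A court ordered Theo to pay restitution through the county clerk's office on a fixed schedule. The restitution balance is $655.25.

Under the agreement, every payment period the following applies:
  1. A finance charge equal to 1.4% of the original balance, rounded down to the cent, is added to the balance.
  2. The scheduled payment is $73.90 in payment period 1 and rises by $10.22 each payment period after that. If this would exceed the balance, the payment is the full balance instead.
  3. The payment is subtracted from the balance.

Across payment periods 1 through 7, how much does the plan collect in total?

$719.44

# | Opening | Interest | Payment | End bal
1 | $655.25 | $9.17 | $73.90 | $590.52
2 | $590.52 | $9.17 | $84.12 | $515.57
3 | $515.57 | $9.17 | $94.34 | $430.40
4 | $430.40 | $9.17 | $104.56 | $335.01
5 | $335.01 | $9.17 | $114.78 | $229.40
6 | $229.40 | $9.17 | $125.00 | $113.57
7 | $113.57 | $9.17 | $122.74 | $0.00
Total paid: $719.44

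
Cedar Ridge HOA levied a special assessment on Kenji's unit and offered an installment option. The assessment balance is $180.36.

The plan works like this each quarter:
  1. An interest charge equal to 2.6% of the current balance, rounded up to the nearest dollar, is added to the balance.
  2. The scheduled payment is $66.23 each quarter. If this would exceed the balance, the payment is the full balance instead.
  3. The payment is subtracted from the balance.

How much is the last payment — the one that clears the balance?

Quarter 1: $180.36 +$5.00 interest = $185.36; pay $66.23 → $119.13
Quarter 2: $119.13 +$4.00 interest = $123.13; pay $66.23 → $56.90
Quarter 3: $56.90 +$2.00 interest = $58.90; pay $58.90 → $0.00

$58.90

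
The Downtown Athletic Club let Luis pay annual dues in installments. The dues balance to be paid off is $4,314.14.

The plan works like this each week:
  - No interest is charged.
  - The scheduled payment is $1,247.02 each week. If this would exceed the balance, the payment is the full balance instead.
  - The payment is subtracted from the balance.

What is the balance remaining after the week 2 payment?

Week 1: opening $4,314.14; payment $1,247.02; balance $3,067.12
Week 2: opening $3,067.12; payment $1,247.02; balance $1,820.10

$1,820.10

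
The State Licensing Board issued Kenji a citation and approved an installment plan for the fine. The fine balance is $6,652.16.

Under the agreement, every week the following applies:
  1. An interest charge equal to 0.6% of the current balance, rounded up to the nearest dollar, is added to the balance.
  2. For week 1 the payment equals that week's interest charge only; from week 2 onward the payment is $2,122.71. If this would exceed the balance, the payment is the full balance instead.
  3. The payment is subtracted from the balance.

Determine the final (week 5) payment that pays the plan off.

Week 1: opening $6,652.16; interest $40.00 → $6,692.16; payment $40.00; balance $6,652.16
Week 2: opening $6,652.16; interest $40.00 → $6,692.16; payment $2,122.71; balance $4,569.45
Week 3: opening $4,569.45; interest $28.00 → $4,597.45; payment $2,122.71; balance $2,474.74
Week 4: opening $2,474.74; interest $15.00 → $2,489.74; payment $2,122.71; balance $367.03
Week 5: opening $367.03; interest $3.00 → $370.03; payment $370.03; balance $0.00

$370.03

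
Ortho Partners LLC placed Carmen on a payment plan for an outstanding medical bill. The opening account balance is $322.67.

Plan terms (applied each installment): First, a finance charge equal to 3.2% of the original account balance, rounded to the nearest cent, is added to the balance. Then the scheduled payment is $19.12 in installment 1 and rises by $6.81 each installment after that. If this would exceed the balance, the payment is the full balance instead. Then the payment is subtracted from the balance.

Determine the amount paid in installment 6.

$53.17

Installment 1: opening $322.67; interest $10.33 → $333.00; payment $19.12; balance $313.88
Installment 2: opening $313.88; interest $10.33 → $324.21; payment $25.93; balance $298.28
Installment 3: opening $298.28; interest $10.33 → $308.61; payment $32.74; balance $275.87
Installment 4: opening $275.87; interest $10.33 → $286.20; payment $39.55; balance $246.65
Installment 5: opening $246.65; interest $10.33 → $256.98; payment $46.36; balance $210.62
Installment 6: opening $210.62; interest $10.33 → $220.95; payment $53.17; balance $167.78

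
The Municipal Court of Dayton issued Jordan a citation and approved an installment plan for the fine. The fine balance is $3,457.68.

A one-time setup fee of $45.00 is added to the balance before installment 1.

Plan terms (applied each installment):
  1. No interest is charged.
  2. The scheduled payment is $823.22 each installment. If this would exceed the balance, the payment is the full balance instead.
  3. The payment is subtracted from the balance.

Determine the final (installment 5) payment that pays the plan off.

Installment 1: opening $3,502.68; payment $823.22; balance $2,679.46
Installment 2: opening $2,679.46; payment $823.22; balance $1,856.24
Installment 3: opening $1,856.24; payment $823.22; balance $1,033.02
Installment 4: opening $1,033.02; payment $823.22; balance $209.80
Installment 5: opening $209.80; payment $209.80; balance $0.00

$209.80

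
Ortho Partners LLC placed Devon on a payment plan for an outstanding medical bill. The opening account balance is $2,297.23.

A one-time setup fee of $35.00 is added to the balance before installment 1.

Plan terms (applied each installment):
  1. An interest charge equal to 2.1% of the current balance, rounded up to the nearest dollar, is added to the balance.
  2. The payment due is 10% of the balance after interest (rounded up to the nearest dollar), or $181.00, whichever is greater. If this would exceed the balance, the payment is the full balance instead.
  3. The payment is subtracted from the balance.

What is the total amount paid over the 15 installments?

$2,715.23

Installment 1: $2,332.23 +$49.00 interest = $2,381.23; pay $239.00 → $2,142.23
Installment 2: $2,142.23 +$45.00 interest = $2,187.23; pay $219.00 → $1,968.23
Installment 3: $1,968.23 +$42.00 interest = $2,010.23; pay $202.00 → $1,808.23
Installment 4: $1,808.23 +$38.00 interest = $1,846.23; pay $185.00 → $1,661.23
Installment 5: $1,661.23 +$35.00 interest = $1,696.23; pay $181.00 → $1,515.23
Installment 6: $1,515.23 +$32.00 interest = $1,547.23; pay $181.00 → $1,366.23
Installment 7: $1,366.23 +$29.00 interest = $1,395.23; pay $181.00 → $1,214.23
Installment 8: $1,214.23 +$26.00 interest = $1,240.23; pay $181.00 → $1,059.23
Installment 9: $1,059.23 +$23.00 interest = $1,082.23; pay $181.00 → $901.23
Installment 10: $901.23 +$19.00 interest = $920.23; pay $181.00 → $739.23
Installment 11: $739.23 +$16.00 interest = $755.23; pay $181.00 → $574.23
Installment 12: $574.23 +$13.00 interest = $587.23; pay $181.00 → $406.23
Installment 13: $406.23 +$9.00 interest = $415.23; pay $181.00 → $234.23
Installment 14: $234.23 +$5.00 interest = $239.23; pay $181.00 → $58.23
Installment 15: $58.23 +$2.00 interest = $60.23; pay $60.23 → $0.00
Total paid: $2,715.23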